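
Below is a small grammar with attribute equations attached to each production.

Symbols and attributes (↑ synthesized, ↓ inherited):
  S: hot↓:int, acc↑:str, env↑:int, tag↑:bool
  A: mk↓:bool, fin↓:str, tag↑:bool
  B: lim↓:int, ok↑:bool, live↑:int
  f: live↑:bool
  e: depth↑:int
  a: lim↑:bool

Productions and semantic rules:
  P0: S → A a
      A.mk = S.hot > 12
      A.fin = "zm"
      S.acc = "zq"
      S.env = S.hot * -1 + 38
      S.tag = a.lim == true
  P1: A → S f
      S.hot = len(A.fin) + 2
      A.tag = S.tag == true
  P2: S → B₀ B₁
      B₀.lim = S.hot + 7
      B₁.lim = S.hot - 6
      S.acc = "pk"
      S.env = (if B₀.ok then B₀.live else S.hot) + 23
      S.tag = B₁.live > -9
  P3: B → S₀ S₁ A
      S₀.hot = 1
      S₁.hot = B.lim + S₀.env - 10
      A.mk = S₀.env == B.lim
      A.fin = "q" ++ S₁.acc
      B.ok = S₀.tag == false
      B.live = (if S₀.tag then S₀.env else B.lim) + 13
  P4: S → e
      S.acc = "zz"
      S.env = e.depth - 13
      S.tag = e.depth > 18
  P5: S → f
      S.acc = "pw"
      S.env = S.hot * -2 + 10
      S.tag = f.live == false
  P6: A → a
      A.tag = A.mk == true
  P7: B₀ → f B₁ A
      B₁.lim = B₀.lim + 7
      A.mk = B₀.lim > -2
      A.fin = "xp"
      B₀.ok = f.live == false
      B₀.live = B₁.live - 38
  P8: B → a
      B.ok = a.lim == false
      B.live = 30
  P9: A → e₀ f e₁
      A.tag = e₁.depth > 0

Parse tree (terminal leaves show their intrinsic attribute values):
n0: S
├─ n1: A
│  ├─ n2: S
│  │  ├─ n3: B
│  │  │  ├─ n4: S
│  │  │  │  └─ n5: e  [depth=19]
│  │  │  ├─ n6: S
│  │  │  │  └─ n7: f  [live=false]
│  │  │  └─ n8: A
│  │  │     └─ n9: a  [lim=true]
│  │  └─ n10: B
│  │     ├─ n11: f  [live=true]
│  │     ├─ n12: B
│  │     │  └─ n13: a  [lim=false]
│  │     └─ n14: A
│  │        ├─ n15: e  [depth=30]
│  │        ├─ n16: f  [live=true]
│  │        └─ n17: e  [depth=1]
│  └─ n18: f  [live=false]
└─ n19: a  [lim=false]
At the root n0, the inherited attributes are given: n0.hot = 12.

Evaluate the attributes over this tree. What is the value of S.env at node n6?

-4

1. n0.hot = 12  [given at root]
2. n1.mk = false  [S.hot > 12]
3. n1.fin = "zm"  ["zm"]
4. n2.hot = 4  [len(A.fin) + 2]
5. n3.lim = 11  [S.hot + 7]
6. n4.hot = 1  [1]
7. n5.depth = 19  [terminal]
8. n4.acc = "zz"  ["zz"]
9. n4.env = 6  [e.depth - 13]
10. n4.tag = true  [e.depth > 18]
11. n6.hot = 7  [B.lim + S₀.env - 10]
12. n7.live = false  [terminal]
13. n6.acc = "pw"  ["pw"]
14. n6.env = -4  [S.hot * -2 + 10]
15. n6.tag = true  [f.live == false]
16. n8.mk = false  [S₀.env == B.lim]
17. n8.fin = "qpw"  ["q" ++ S₁.acc]
18. n9.lim = true  [terminal]
19. n8.tag = false  [A.mk == true]
20. n3.ok = false  [S₀.tag == false]
21. n3.live = 19  [(if S₀.tag then S₀.env else B.lim) + 13]
22. n10.lim = -2  [S.hot - 6]
23. n11.live = true  [terminal]
24. n12.lim = 5  [B₀.lim + 7]
25. n13.lim = false  [terminal]
26. n12.ok = true  [a.lim == false]
27. n12.live = 30  [30]
28. n14.mk = false  [B₀.lim > -2]
29. n14.fin = "xp"  ["xp"]
30. n15.depth = 30  [terminal]
31. n16.live = true  [terminal]
32. n17.depth = 1  [terminal]
33. n14.tag = true  [e₁.depth > 0]
34. n10.ok = false  [f.live == false]
35. n10.live = -8  [B₁.live - 38]
36. n2.acc = "pk"  ["pk"]
37. n2.env = 27  [(if B₀.ok then B₀.live else S.hot) + 23]
38. n2.tag = true  [B₁.live > -9]
39. n18.live = false  [terminal]
40. n1.tag = true  [S.tag == true]
41. n19.lim = false  [terminal]
42. n0.acc = "zq"  ["zq"]
43. n0.env = 26  [S.hot * -1 + 38]
44. n0.tag = false  [a.lim == true]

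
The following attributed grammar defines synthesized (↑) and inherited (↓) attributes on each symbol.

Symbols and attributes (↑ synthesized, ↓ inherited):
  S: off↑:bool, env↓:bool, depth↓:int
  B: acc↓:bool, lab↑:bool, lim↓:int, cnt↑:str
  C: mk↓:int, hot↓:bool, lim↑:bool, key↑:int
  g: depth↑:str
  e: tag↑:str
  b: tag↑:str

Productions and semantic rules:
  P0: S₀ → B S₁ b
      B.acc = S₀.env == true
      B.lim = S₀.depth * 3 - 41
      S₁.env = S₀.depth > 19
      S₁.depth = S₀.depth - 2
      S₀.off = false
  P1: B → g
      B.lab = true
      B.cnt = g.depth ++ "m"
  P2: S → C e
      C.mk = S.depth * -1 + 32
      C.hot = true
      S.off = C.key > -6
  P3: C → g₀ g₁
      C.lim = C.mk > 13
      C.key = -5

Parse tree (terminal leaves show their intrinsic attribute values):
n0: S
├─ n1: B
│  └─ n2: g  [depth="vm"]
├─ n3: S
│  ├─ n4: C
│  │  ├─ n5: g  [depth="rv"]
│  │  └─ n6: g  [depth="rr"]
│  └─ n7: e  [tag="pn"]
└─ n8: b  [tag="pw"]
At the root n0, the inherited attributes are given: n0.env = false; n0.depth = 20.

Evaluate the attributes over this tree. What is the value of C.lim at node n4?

1. n0.env = false  [given at root]
2. n0.depth = 20  [given at root]
3. n1.acc = false  [S₀.env == true]
4. n1.lim = 19  [S₀.depth * 3 - 41]
5. n2.depth = "vm"  [terminal]
6. n1.lab = true  [true]
7. n1.cnt = "vmm"  [g.depth ++ "m"]
8. n3.env = true  [S₀.depth > 19]
9. n3.depth = 18  [S₀.depth - 2]
10. n4.mk = 14  [S.depth * -1 + 32]
11. n4.hot = true  [true]
12. n5.depth = "rv"  [terminal]
13. n6.depth = "rr"  [terminal]
14. n4.lim = true  [C.mk > 13]
15. n4.key = -5  [-5]
16. n7.tag = "pn"  [terminal]
17. n3.off = true  [C.key > -6]
18. n8.tag = "pw"  [terminal]
19. n0.off = false  [false]

true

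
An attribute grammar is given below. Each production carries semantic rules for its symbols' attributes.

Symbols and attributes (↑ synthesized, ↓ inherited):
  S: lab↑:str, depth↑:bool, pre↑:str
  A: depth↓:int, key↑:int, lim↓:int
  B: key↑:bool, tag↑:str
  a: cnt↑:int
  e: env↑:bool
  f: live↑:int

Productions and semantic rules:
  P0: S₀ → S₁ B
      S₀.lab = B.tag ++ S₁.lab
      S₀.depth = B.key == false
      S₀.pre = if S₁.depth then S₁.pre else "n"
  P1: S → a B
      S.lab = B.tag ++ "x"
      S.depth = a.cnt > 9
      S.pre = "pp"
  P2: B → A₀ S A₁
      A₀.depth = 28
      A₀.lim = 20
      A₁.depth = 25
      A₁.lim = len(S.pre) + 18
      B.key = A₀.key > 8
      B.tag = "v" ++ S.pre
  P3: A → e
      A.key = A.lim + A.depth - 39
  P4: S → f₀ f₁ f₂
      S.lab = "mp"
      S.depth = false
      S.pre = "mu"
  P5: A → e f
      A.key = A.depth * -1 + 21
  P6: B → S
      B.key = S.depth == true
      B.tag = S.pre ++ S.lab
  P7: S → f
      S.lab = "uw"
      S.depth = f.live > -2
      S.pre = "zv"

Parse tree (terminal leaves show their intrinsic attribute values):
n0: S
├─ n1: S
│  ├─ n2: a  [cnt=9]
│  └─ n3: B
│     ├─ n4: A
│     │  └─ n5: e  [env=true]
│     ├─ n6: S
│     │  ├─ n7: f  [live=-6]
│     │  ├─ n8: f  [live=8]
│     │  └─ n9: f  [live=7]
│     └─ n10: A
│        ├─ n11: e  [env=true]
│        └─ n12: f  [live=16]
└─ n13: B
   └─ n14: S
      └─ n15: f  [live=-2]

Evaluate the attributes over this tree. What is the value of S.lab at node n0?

1. n2.cnt = 9  [terminal]
2. n4.depth = 28  [28]
3. n4.lim = 20  [20]
4. n5.env = true  [terminal]
5. n4.key = 9  [A.lim + A.depth - 39]
6. n7.live = -6  [terminal]
7. n8.live = 8  [terminal]
8. n9.live = 7  [terminal]
9. n6.lab = "mp"  ["mp"]
10. n6.depth = false  [false]
11. n6.pre = "mu"  ["mu"]
12. n10.depth = 25  [25]
13. n10.lim = 20  [len(S.pre) + 18]
14. n11.env = true  [terminal]
15. n12.live = 16  [terminal]
16. n10.key = -4  [A.depth * -1 + 21]
17. n3.key = true  [A₀.key > 8]
18. n3.tag = "vmu"  ["v" ++ S.pre]
19. n1.lab = "vmux"  [B.tag ++ "x"]
20. n1.depth = false  [a.cnt > 9]
21. n1.pre = "pp"  ["pp"]
22. n15.live = -2  [terminal]
23. n14.lab = "uw"  ["uw"]
24. n14.depth = false  [f.live > -2]
25. n14.pre = "zv"  ["zv"]
26. n13.key = false  [S.depth == true]
27. n13.tag = "zvuw"  [S.pre ++ S.lab]
28. n0.lab = "zvuwvmux"  [B.tag ++ S₁.lab]
29. n0.depth = true  [B.key == false]
30. n0.pre = "n"  [if S₁.depth then S₁.pre else "n"]

"zvuwvmux"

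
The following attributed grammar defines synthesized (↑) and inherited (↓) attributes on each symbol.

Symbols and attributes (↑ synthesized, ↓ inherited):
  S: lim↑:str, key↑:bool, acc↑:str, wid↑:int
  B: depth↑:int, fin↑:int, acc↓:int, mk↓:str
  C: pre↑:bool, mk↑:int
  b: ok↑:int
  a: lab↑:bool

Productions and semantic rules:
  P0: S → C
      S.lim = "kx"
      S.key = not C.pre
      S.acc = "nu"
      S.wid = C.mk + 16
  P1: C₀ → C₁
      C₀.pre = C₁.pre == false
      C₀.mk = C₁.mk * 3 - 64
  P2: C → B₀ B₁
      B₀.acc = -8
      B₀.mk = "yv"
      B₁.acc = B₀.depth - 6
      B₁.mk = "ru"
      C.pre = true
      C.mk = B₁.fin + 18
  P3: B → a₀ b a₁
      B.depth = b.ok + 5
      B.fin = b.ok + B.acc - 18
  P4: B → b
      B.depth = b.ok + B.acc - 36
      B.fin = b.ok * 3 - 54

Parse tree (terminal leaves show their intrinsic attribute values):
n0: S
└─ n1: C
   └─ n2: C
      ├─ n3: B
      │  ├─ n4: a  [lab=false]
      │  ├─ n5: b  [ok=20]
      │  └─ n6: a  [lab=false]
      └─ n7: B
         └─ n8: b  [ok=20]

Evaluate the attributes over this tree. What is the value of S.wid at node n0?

24

1. n3.acc = -8  [-8]
2. n3.mk = "yv"  ["yv"]
3. n4.lab = false  [terminal]
4. n5.ok = 20  [terminal]
5. n6.lab = false  [terminal]
6. n3.depth = 25  [b.ok + 5]
7. n3.fin = -6  [b.ok + B.acc - 18]
8. n7.acc = 19  [B₀.depth - 6]
9. n7.mk = "ru"  ["ru"]
10. n8.ok = 20  [terminal]
11. n7.depth = 3  [b.ok + B.acc - 36]
12. n7.fin = 6  [b.ok * 3 - 54]
13. n2.pre = true  [true]
14. n2.mk = 24  [B₁.fin + 18]
15. n1.pre = false  [C₁.pre == false]
16. n1.mk = 8  [C₁.mk * 3 - 64]
17. n0.lim = "kx"  ["kx"]
18. n0.key = true  [not C.pre]
19. n0.acc = "nu"  ["nu"]
20. n0.wid = 24  [C.mk + 16]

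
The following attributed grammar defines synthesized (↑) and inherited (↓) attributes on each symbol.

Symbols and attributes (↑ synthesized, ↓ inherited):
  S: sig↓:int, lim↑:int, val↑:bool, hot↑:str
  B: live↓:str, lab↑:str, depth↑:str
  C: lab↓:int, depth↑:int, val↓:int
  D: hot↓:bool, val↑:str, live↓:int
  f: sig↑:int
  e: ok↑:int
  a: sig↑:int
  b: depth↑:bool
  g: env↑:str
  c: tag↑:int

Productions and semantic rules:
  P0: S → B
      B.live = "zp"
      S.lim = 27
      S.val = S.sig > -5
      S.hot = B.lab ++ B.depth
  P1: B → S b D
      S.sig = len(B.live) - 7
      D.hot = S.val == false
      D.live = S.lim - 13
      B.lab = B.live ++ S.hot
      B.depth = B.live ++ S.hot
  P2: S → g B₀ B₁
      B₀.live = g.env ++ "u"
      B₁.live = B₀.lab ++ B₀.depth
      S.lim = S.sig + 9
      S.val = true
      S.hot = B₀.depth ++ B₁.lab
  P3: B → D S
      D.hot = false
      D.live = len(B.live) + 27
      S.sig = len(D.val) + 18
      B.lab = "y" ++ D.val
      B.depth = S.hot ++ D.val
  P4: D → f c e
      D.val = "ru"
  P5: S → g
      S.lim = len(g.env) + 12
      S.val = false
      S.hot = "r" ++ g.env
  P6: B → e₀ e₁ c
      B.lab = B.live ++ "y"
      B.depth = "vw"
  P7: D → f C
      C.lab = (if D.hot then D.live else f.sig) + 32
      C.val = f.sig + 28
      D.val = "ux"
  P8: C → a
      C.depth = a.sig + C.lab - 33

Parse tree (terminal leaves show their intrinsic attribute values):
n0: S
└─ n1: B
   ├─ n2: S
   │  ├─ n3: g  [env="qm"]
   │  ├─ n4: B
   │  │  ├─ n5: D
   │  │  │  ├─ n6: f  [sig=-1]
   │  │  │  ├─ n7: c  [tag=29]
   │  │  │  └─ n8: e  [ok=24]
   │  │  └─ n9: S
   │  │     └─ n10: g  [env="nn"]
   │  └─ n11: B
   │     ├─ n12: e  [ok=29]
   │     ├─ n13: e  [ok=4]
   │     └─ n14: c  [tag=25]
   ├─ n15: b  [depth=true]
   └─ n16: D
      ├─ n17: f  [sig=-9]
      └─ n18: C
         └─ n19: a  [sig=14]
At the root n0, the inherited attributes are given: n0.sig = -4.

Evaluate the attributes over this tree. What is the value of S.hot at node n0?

"zprnnruyrurnnruyzprnnruyrurnnruy"

1. n0.sig = -4  [given at root]
2. n1.live = "zp"  ["zp"]
3. n2.sig = -5  [len(B.live) - 7]
4. n3.env = "qm"  [terminal]
5. n4.live = "qmu"  [g.env ++ "u"]
6. n5.hot = false  [false]
7. n5.live = 30  [len(B.live) + 27]
8. n6.sig = -1  [terminal]
9. n7.tag = 29  [terminal]
10. n8.ok = 24  [terminal]
11. n5.val = "ru"  ["ru"]
12. n9.sig = 20  [len(D.val) + 18]
13. n10.env = "nn"  [terminal]
14. n9.lim = 14  [len(g.env) + 12]
15. n9.val = false  [false]
16. n9.hot = "rnn"  ["r" ++ g.env]
17. n4.lab = "yru"  ["y" ++ D.val]
18. n4.depth = "rnnru"  [S.hot ++ D.val]
19. n11.live = "yrurnnru"  [B₀.lab ++ B₀.depth]
20. n12.ok = 29  [terminal]
21. n13.ok = 4  [terminal]
22. n14.tag = 25  [terminal]
23. n11.lab = "yrurnnruy"  [B.live ++ "y"]
24. n11.depth = "vw"  ["vw"]
25. n2.lim = 4  [S.sig + 9]
26. n2.val = true  [true]
27. n2.hot = "rnnruyrurnnruy"  [B₀.depth ++ B₁.lab]
28. n15.depth = true  [terminal]
29. n16.hot = false  [S.val == false]
30. n16.live = -9  [S.lim - 13]
31. n17.sig = -9  [terminal]
32. n18.lab = 23  [(if D.hot then D.live else f.sig) + 32]
33. n18.val = 19  [f.sig + 28]
34. n19.sig = 14  [terminal]
35. n18.depth = 4  [a.sig + C.lab - 33]
36. n16.val = "ux"  ["ux"]
37. n1.lab = "zprnnruyrurnnruy"  [B.live ++ S.hot]
38. n1.depth = "zprnnruyrurnnruy"  [B.live ++ S.hot]
39. n0.lim = 27  [27]
40. n0.val = true  [S.sig > -5]
41. n0.hot = "zprnnruyrurnnruyzprnnruyrurnnruy"  [B.lab ++ B.depth]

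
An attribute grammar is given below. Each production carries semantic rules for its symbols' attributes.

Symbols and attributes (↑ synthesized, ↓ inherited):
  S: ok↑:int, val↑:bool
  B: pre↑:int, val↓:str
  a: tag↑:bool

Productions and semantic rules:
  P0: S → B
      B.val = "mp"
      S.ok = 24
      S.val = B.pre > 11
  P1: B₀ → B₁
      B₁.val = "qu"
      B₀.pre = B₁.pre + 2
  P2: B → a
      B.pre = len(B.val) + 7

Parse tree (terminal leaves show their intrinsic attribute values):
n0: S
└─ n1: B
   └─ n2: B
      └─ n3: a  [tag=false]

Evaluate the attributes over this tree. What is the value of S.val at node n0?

1. n1.val = "mp"  ["mp"]
2. n2.val = "qu"  ["qu"]
3. n3.tag = false  [terminal]
4. n2.pre = 9  [len(B.val) + 7]
5. n1.pre = 11  [B₁.pre + 2]
6. n0.ok = 24  [24]
7. n0.val = false  [B.pre > 11]

false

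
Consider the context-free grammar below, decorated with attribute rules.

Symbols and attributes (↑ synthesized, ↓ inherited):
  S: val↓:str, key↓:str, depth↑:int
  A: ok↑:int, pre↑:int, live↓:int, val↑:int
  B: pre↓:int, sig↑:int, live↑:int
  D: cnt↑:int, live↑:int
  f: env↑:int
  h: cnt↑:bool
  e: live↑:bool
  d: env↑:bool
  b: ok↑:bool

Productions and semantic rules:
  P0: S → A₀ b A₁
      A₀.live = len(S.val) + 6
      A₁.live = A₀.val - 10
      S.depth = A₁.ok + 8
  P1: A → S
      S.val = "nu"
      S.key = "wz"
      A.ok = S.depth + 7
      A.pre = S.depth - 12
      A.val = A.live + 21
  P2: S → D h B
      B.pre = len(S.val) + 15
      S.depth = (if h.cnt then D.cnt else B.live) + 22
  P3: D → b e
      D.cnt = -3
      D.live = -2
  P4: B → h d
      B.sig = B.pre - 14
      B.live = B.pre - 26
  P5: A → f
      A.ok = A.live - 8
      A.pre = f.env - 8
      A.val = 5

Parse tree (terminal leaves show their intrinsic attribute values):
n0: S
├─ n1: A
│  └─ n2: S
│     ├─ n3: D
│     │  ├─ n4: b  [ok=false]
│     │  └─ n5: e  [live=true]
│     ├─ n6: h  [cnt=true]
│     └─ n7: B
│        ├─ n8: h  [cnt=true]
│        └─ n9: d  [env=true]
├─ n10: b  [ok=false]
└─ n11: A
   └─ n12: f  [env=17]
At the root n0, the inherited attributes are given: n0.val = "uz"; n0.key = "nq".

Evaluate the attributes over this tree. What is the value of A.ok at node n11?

11

1. n0.val = "uz"  [given at root]
2. n0.key = "nq"  [given at root]
3. n1.live = 8  [len(S.val) + 6]
4. n2.val = "nu"  ["nu"]
5. n2.key = "wz"  ["wz"]
6. n4.ok = false  [terminal]
7. n5.live = true  [terminal]
8. n3.cnt = -3  [-3]
9. n3.live = -2  [-2]
10. n6.cnt = true  [terminal]
11. n7.pre = 17  [len(S.val) + 15]
12. n8.cnt = true  [terminal]
13. n9.env = true  [terminal]
14. n7.sig = 3  [B.pre - 14]
15. n7.live = -9  [B.pre - 26]
16. n2.depth = 19  [(if h.cnt then D.cnt else B.live) + 22]
17. n1.ok = 26  [S.depth + 7]
18. n1.pre = 7  [S.depth - 12]
19. n1.val = 29  [A.live + 21]
20. n10.ok = false  [terminal]
21. n11.live = 19  [A₀.val - 10]
22. n12.env = 17  [terminal]
23. n11.ok = 11  [A.live - 8]
24. n11.pre = 9  [f.env - 8]
25. n11.val = 5  [5]
26. n0.depth = 19  [A₁.ok + 8]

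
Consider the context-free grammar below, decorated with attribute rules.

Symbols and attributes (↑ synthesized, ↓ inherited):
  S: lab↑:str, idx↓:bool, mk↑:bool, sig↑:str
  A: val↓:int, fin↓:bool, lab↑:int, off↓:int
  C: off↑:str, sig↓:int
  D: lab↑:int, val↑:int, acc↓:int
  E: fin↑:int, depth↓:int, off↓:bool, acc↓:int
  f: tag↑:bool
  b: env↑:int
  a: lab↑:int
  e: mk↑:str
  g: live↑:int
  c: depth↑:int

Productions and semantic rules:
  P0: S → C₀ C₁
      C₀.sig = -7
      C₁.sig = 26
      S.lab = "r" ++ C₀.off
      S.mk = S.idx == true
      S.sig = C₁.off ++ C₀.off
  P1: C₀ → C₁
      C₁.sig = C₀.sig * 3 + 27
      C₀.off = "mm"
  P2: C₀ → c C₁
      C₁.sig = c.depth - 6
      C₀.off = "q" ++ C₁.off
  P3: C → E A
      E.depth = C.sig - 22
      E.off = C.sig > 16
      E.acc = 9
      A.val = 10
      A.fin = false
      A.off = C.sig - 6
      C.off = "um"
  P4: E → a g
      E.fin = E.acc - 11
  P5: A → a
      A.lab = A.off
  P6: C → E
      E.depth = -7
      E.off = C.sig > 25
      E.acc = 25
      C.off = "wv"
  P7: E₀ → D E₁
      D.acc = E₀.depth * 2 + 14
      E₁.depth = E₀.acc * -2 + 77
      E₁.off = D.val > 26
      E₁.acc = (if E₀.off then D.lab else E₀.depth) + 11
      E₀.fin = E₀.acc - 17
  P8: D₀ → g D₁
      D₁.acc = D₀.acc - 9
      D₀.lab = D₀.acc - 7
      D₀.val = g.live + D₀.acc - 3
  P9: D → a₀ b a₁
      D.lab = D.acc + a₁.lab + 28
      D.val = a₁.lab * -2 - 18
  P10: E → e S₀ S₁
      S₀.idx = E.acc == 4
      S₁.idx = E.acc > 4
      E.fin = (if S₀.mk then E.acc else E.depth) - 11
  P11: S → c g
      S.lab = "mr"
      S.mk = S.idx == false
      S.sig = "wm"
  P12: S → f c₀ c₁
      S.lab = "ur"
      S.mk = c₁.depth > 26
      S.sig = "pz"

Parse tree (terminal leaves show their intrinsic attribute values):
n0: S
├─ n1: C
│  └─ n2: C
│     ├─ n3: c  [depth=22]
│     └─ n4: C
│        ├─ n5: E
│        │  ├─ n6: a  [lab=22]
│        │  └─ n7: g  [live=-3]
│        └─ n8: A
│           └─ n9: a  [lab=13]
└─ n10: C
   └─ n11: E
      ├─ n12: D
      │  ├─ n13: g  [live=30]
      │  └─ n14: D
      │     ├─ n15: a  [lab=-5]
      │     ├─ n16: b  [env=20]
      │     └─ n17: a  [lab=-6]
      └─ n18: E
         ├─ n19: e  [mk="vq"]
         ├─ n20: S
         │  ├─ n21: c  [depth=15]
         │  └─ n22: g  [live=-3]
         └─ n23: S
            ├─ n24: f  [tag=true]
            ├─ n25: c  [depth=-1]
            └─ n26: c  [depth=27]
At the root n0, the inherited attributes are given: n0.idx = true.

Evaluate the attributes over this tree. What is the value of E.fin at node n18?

1. n0.idx = true  [given at root]
2. n1.sig = -7  [-7]
3. n2.sig = 6  [C₀.sig * 3 + 27]
4. n3.depth = 22  [terminal]
5. n4.sig = 16  [c.depth - 6]
6. n5.depth = -6  [C.sig - 22]
7. n5.off = false  [C.sig > 16]
8. n5.acc = 9  [9]
9. n6.lab = 22  [terminal]
10. n7.live = -3  [terminal]
11. n5.fin = -2  [E.acc - 11]
12. n8.val = 10  [10]
13. n8.fin = false  [false]
14. n8.off = 10  [C.sig - 6]
15. n9.lab = 13  [terminal]
16. n8.lab = 10  [A.off]
17. n4.off = "um"  ["um"]
18. n2.off = "qum"  ["q" ++ C₁.off]
19. n1.off = "mm"  ["mm"]
20. n10.sig = 26  [26]
21. n11.depth = -7  [-7]
22. n11.off = true  [C.sig > 25]
23. n11.acc = 25  [25]
24. n12.acc = 0  [E₀.depth * 2 + 14]
25. n13.live = 30  [terminal]
26. n14.acc = -9  [D₀.acc - 9]
27. n15.lab = -5  [terminal]
28. n16.env = 20  [terminal]
29. n17.lab = -6  [terminal]
30. n14.lab = 13  [D.acc + a₁.lab + 28]
31. n14.val = -6  [a₁.lab * -2 - 18]
32. n12.lab = -7  [D₀.acc - 7]
33. n12.val = 27  [g.live + D₀.acc - 3]
34. n18.depth = 27  [E₀.acc * -2 + 77]
35. n18.off = true  [D.val > 26]
36. n18.acc = 4  [(if E₀.off then D.lab else E₀.depth) + 11]
37. n19.mk = "vq"  [terminal]
38. n20.idx = true  [E.acc == 4]
39. n21.depth = 15  [terminal]
40. n22.live = -3  [terminal]
41. n20.lab = "mr"  ["mr"]
42. n20.mk = false  [S.idx == false]
43. n20.sig = "wm"  ["wm"]
44. n23.idx = false  [E.acc > 4]
45. n24.tag = true  [terminal]
46. n25.depth = -1  [terminal]
47. n26.depth = 27  [terminal]
48. n23.lab = "ur"  ["ur"]
49. n23.mk = true  [c₁.depth > 26]
50. n23.sig = "pz"  ["pz"]
51. n18.fin = 16  [(if S₀.mk then E.acc else E.depth) - 11]
52. n11.fin = 8  [E₀.acc - 17]
53. n10.off = "wv"  ["wv"]
54. n0.lab = "rmm"  ["r" ++ C₀.off]
55. n0.mk = true  [S.idx == true]
56. n0.sig = "wvmm"  [C₁.off ++ C₀.off]

16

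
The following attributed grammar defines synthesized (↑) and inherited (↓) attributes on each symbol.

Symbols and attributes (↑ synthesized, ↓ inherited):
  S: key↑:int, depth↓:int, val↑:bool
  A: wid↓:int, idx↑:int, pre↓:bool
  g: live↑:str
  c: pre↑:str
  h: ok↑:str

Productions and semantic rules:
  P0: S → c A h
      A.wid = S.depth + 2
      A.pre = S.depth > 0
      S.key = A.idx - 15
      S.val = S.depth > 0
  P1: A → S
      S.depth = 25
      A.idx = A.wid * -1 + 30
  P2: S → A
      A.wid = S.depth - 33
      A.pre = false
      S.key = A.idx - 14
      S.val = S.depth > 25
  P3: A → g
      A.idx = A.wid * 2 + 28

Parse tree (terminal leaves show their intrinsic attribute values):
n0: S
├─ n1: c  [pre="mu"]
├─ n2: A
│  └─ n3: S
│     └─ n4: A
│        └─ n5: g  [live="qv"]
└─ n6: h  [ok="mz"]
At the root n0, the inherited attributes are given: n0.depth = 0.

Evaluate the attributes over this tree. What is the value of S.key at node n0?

13

1. n0.depth = 0  [given at root]
2. n1.pre = "mu"  [terminal]
3. n2.wid = 2  [S.depth + 2]
4. n2.pre = false  [S.depth > 0]
5. n3.depth = 25  [25]
6. n4.wid = -8  [S.depth - 33]
7. n4.pre = false  [false]
8. n5.live = "qv"  [terminal]
9. n4.idx = 12  [A.wid * 2 + 28]
10. n3.key = -2  [A.idx - 14]
11. n3.val = false  [S.depth > 25]
12. n2.idx = 28  [A.wid * -1 + 30]
13. n6.ok = "mz"  [terminal]
14. n0.key = 13  [A.idx - 15]
15. n0.val = false  [S.depth > 0]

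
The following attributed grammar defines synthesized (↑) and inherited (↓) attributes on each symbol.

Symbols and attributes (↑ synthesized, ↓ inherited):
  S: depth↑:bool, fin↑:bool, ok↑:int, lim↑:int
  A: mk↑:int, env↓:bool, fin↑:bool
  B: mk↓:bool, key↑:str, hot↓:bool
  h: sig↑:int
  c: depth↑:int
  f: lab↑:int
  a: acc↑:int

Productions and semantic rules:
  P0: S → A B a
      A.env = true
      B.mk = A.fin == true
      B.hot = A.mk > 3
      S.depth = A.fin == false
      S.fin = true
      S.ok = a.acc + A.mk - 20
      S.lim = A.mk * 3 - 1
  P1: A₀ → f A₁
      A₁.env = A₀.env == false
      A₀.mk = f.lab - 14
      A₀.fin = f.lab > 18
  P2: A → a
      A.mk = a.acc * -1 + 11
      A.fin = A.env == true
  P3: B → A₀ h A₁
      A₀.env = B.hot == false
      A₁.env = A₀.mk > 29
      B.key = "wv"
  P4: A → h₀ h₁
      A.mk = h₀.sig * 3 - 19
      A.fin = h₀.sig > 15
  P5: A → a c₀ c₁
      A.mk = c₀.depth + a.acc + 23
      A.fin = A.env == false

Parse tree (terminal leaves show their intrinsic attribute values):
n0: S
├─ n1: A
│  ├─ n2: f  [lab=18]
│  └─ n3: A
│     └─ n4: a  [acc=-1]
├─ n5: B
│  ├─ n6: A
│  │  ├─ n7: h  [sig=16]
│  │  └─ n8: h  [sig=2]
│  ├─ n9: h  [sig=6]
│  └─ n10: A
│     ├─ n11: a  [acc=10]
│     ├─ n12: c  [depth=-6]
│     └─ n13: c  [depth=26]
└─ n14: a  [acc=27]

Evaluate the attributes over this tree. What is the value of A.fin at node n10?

true

1. n1.env = true  [true]
2. n2.lab = 18  [terminal]
3. n3.env = false  [A₀.env == false]
4. n4.acc = -1  [terminal]
5. n3.mk = 12  [a.acc * -1 + 11]
6. n3.fin = false  [A.env == true]
7. n1.mk = 4  [f.lab - 14]
8. n1.fin = false  [f.lab > 18]
9. n5.mk = false  [A.fin == true]
10. n5.hot = true  [A.mk > 3]
11. n6.env = false  [B.hot == false]
12. n7.sig = 16  [terminal]
13. n8.sig = 2  [terminal]
14. n6.mk = 29  [h₀.sig * 3 - 19]
15. n6.fin = true  [h₀.sig > 15]
16. n9.sig = 6  [terminal]
17. n10.env = false  [A₀.mk > 29]
18. n11.acc = 10  [terminal]
19. n12.depth = -6  [terminal]
20. n13.depth = 26  [terminal]
21. n10.mk = 27  [c₀.depth + a.acc + 23]
22. n10.fin = true  [A.env == false]
23. n5.key = "wv"  ["wv"]
24. n14.acc = 27  [terminal]
25. n0.depth = true  [A.fin == false]
26. n0.fin = true  [true]
27. n0.ok = 11  [a.acc + A.mk - 20]
28. n0.lim = 11  [A.mk * 3 - 1]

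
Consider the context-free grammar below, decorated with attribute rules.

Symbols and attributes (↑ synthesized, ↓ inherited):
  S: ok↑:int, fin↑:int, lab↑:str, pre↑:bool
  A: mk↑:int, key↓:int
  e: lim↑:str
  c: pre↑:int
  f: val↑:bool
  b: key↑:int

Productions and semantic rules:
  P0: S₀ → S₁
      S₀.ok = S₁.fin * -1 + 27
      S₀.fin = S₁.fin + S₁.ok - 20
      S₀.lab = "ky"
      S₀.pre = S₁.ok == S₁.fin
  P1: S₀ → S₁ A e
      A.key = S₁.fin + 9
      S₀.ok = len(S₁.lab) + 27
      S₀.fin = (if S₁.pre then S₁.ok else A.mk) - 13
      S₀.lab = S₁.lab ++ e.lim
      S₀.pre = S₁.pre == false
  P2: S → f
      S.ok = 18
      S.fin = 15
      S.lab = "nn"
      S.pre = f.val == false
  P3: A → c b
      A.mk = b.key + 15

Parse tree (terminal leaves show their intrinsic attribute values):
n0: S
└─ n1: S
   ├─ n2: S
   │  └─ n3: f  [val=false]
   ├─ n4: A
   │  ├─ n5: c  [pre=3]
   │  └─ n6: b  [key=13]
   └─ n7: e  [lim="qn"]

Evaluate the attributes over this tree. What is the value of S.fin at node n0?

14

1. n3.val = false  [terminal]
2. n2.ok = 18  [18]
3. n2.fin = 15  [15]
4. n2.lab = "nn"  ["nn"]
5. n2.pre = true  [f.val == false]
6. n4.key = 24  [S₁.fin + 9]
7. n5.pre = 3  [terminal]
8. n6.key = 13  [terminal]
9. n4.mk = 28  [b.key + 15]
10. n7.lim = "qn"  [terminal]
11. n1.ok = 29  [len(S₁.lab) + 27]
12. n1.fin = 5  [(if S₁.pre then S₁.ok else A.mk) - 13]
13. n1.lab = "nnqn"  [S₁.lab ++ e.lim]
14. n1.pre = false  [S₁.pre == false]
15. n0.ok = 22  [S₁.fin * -1 + 27]
16. n0.fin = 14  [S₁.fin + S₁.ok - 20]
17. n0.lab = "ky"  ["ky"]
18. n0.pre = false  [S₁.ok == S₁.fin]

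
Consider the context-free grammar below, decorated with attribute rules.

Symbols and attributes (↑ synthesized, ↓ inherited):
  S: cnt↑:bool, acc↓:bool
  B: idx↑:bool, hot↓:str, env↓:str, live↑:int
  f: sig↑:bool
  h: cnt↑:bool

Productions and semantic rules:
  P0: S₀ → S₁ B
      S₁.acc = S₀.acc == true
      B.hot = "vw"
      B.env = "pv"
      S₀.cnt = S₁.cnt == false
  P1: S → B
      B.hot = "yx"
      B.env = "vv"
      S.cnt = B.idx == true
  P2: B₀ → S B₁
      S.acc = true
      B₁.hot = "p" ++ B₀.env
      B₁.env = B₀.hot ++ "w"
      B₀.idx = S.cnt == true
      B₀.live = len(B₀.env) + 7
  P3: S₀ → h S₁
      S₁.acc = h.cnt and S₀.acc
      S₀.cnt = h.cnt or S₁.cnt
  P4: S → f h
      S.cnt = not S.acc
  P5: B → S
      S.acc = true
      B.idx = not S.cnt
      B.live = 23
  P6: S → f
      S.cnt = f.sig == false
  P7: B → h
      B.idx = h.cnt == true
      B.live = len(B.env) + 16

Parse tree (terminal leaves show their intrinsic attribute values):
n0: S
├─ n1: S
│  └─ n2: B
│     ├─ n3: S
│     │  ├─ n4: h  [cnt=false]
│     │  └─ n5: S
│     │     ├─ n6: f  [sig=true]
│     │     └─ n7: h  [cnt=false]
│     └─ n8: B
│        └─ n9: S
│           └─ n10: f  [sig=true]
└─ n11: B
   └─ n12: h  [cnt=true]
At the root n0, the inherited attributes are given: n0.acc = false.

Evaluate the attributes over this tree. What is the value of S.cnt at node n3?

true

1. n0.acc = false  [given at root]
2. n1.acc = false  [S₀.acc == true]
3. n2.hot = "yx"  ["yx"]
4. n2.env = "vv"  ["vv"]
5. n3.acc = true  [true]
6. n4.cnt = false  [terminal]
7. n5.acc = false  [h.cnt and S₀.acc]
8. n6.sig = true  [terminal]
9. n7.cnt = false  [terminal]
10. n5.cnt = true  [not S.acc]
11. n3.cnt = true  [h.cnt or S₁.cnt]
12. n8.hot = "pvv"  ["p" ++ B₀.env]
13. n8.env = "yxw"  [B₀.hot ++ "w"]
14. n9.acc = true  [true]
15. n10.sig = true  [terminal]
16. n9.cnt = false  [f.sig == false]
17. n8.idx = true  [not S.cnt]
18. n8.live = 23  [23]
19. n2.idx = true  [S.cnt == true]
20. n2.live = 9  [len(B₀.env) + 7]
21. n1.cnt = true  [B.idx == true]
22. n11.hot = "vw"  ["vw"]
23. n11.env = "pv"  ["pv"]
24. n12.cnt = true  [terminal]
25. n11.idx = true  [h.cnt == true]
26. n11.live = 18  [len(B.env) + 16]
27. n0.cnt = false  [S₁.cnt == false]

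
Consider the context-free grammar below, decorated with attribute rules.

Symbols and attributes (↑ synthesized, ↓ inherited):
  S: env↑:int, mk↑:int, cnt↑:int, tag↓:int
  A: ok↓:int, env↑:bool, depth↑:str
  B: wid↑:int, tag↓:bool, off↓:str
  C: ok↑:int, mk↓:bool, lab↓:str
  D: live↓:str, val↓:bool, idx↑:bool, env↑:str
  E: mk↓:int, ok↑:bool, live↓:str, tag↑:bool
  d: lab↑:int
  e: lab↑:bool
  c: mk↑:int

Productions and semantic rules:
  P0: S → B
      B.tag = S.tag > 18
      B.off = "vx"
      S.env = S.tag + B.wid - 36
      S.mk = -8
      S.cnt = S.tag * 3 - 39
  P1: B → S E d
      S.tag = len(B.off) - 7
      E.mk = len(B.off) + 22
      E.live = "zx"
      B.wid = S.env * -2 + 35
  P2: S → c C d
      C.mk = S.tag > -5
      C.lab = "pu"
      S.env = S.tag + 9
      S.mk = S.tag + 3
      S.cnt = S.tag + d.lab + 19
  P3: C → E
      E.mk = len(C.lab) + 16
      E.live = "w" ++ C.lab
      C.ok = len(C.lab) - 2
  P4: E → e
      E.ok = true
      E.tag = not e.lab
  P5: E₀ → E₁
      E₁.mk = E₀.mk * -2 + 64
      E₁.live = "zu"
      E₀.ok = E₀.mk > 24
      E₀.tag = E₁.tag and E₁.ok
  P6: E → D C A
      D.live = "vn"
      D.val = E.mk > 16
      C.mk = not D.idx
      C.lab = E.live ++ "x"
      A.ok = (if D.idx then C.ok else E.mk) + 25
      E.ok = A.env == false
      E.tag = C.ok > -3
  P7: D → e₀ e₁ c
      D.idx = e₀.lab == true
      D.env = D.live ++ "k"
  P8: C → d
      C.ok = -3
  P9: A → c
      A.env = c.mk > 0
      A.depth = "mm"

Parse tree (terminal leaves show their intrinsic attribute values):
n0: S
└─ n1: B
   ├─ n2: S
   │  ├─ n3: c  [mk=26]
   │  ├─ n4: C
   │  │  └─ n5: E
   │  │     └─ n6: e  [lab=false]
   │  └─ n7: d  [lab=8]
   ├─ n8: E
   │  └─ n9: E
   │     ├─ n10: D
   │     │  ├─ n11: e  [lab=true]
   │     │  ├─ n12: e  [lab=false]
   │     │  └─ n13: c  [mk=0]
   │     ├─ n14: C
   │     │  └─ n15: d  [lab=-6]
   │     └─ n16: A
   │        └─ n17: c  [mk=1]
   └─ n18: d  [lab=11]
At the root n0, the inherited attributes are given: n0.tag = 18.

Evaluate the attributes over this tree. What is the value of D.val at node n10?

1. n0.tag = 18  [given at root]
2. n1.tag = false  [S.tag > 18]
3. n1.off = "vx"  ["vx"]
4. n2.tag = -5  [len(B.off) - 7]
5. n3.mk = 26  [terminal]
6. n4.mk = false  [S.tag > -5]
7. n4.lab = "pu"  ["pu"]
8. n5.mk = 18  [len(C.lab) + 16]
9. n5.live = "wpu"  ["w" ++ C.lab]
10. n6.lab = false  [terminal]
11. n5.ok = true  [true]
12. n5.tag = true  [not e.lab]
13. n4.ok = 0  [len(C.lab) - 2]
14. n7.lab = 8  [terminal]
15. n2.env = 4  [S.tag + 9]
16. n2.mk = -2  [S.tag + 3]
17. n2.cnt = 22  [S.tag + d.lab + 19]
18. n8.mk = 24  [len(B.off) + 22]
19. n8.live = "zx"  ["zx"]
20. n9.mk = 16  [E₀.mk * -2 + 64]
21. n9.live = "zu"  ["zu"]
22. n10.live = "vn"  ["vn"]
23. n10.val = false  [E.mk > 16]
24. n11.lab = true  [terminal]
25. n12.lab = false  [terminal]
26. n13.mk = 0  [terminal]
27. n10.idx = true  [e₀.lab == true]
28. n10.env = "vnk"  [D.live ++ "k"]
29. n14.mk = false  [not D.idx]
30. n14.lab = "zux"  [E.live ++ "x"]
31. n15.lab = -6  [terminal]
32. n14.ok = -3  [-3]
33. n16.ok = 22  [(if D.idx then C.ok else E.mk) + 25]
34. n17.mk = 1  [terminal]
35. n16.env = true  [c.mk > 0]
36. n16.depth = "mm"  ["mm"]
37. n9.ok = false  [A.env == false]
38. n9.tag = false  [C.ok > -3]
39. n8.ok = false  [E₀.mk > 24]
40. n8.tag = false  [E₁.tag and E₁.ok]
41. n18.lab = 11  [terminal]
42. n1.wid = 27  [S.env * -2 + 35]
43. n0.env = 9  [S.tag + B.wid - 36]
44. n0.mk = -8  [-8]
45. n0.cnt = 15  [S.tag * 3 - 39]

false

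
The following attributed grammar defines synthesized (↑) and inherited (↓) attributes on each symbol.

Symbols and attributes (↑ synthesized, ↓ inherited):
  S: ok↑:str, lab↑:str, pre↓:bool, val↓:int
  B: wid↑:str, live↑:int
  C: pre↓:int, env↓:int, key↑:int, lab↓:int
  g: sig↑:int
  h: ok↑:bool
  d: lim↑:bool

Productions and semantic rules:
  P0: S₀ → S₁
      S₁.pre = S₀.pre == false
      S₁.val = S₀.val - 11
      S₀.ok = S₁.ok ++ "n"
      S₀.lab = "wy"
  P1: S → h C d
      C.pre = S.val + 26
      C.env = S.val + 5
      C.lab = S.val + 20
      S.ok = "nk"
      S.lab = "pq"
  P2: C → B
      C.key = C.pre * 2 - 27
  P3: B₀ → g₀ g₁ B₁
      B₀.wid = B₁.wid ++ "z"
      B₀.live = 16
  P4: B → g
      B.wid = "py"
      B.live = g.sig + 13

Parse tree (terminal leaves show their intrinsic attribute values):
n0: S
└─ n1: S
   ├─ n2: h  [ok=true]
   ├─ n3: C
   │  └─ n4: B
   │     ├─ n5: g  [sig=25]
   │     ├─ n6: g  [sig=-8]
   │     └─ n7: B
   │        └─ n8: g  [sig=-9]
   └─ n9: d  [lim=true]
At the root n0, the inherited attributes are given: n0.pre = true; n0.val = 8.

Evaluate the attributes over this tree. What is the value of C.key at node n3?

1. n0.pre = true  [given at root]
2. n0.val = 8  [given at root]
3. n1.pre = false  [S₀.pre == false]
4. n1.val = -3  [S₀.val - 11]
5. n2.ok = true  [terminal]
6. n3.pre = 23  [S.val + 26]
7. n3.env = 2  [S.val + 5]
8. n3.lab = 17  [S.val + 20]
9. n5.sig = 25  [terminal]
10. n6.sig = -8  [terminal]
11. n8.sig = -9  [terminal]
12. n7.wid = "py"  ["py"]
13. n7.live = 4  [g.sig + 13]
14. n4.wid = "pyz"  [B₁.wid ++ "z"]
15. n4.live = 16  [16]
16. n3.key = 19  [C.pre * 2 - 27]
17. n9.lim = true  [terminal]
18. n1.ok = "nk"  ["nk"]
19. n1.lab = "pq"  ["pq"]
20. n0.ok = "nkn"  [S₁.ok ++ "n"]
21. n0.lab = "wy"  ["wy"]

19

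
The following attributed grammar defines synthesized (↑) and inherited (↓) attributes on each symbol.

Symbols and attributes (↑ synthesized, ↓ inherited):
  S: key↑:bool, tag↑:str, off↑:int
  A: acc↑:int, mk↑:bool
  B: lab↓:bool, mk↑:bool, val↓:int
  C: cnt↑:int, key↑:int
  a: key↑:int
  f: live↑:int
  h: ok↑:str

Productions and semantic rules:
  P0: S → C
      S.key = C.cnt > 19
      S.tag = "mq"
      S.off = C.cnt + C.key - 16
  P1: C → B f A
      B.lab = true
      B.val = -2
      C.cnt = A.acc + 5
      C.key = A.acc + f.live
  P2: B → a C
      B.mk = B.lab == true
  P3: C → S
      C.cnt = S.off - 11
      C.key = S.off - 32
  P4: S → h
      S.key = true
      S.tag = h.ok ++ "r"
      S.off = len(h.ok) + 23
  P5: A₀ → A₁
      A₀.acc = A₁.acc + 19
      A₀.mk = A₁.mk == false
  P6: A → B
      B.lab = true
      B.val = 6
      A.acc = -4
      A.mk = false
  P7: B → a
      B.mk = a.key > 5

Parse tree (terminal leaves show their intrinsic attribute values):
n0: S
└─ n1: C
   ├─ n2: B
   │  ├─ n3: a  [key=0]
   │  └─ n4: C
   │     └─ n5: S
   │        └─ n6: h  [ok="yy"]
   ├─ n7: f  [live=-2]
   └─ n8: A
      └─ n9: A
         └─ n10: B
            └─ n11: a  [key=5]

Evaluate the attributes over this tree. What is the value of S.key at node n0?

1. n2.lab = true  [true]
2. n2.val = -2  [-2]
3. n3.key = 0  [terminal]
4. n6.ok = "yy"  [terminal]
5. n5.key = true  [true]
6. n5.tag = "yyr"  [h.ok ++ "r"]
7. n5.off = 25  [len(h.ok) + 23]
8. n4.cnt = 14  [S.off - 11]
9. n4.key = -7  [S.off - 32]
10. n2.mk = true  [B.lab == true]
11. n7.live = -2  [terminal]
12. n10.lab = true  [true]
13. n10.val = 6  [6]
14. n11.key = 5  [terminal]
15. n10.mk = false  [a.key > 5]
16. n9.acc = -4  [-4]
17. n9.mk = false  [false]
18. n8.acc = 15  [A₁.acc + 19]
19. n8.mk = true  [A₁.mk == false]
20. n1.cnt = 20  [A.acc + 5]
21. n1.key = 13  [A.acc + f.live]
22. n0.key = true  [C.cnt > 19]
23. n0.tag = "mq"  ["mq"]
24. n0.off = 17  [C.cnt + C.key - 16]

true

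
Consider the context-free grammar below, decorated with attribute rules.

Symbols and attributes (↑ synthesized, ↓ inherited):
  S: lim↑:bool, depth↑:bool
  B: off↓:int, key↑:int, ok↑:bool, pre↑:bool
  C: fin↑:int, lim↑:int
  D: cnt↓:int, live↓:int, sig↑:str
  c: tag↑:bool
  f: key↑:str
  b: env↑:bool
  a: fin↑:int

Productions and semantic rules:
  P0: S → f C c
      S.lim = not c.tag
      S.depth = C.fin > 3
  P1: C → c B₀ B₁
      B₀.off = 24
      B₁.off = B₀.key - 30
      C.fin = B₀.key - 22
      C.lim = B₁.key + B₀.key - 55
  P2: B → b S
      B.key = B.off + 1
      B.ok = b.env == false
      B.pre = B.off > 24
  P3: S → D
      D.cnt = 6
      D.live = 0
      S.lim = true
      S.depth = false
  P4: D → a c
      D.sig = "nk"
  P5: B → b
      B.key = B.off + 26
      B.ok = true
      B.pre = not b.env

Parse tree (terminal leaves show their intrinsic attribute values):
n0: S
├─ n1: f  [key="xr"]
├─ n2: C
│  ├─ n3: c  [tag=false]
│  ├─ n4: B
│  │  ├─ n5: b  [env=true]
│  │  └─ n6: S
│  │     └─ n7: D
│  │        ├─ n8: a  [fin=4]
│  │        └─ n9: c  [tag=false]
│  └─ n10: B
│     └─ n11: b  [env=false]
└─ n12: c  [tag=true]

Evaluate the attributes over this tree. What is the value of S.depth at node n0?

false

1. n1.key = "xr"  [terminal]
2. n3.tag = false  [terminal]
3. n4.off = 24  [24]
4. n5.env = true  [terminal]
5. n7.cnt = 6  [6]
6. n7.live = 0  [0]
7. n8.fin = 4  [terminal]
8. n9.tag = false  [terminal]
9. n7.sig = "nk"  ["nk"]
10. n6.lim = true  [true]
11. n6.depth = false  [false]
12. n4.key = 25  [B.off + 1]
13. n4.ok = false  [b.env == false]
14. n4.pre = false  [B.off > 24]
15. n10.off = -5  [B₀.key - 30]
16. n11.env = false  [terminal]
17. n10.key = 21  [B.off + 26]
18. n10.ok = true  [true]
19. n10.pre = true  [not b.env]
20. n2.fin = 3  [B₀.key - 22]
21. n2.lim = -9  [B₁.key + B₀.key - 55]
22. n12.tag = true  [terminal]
23. n0.lim = false  [not c.tag]
24. n0.depth = false  [C.fin > 3]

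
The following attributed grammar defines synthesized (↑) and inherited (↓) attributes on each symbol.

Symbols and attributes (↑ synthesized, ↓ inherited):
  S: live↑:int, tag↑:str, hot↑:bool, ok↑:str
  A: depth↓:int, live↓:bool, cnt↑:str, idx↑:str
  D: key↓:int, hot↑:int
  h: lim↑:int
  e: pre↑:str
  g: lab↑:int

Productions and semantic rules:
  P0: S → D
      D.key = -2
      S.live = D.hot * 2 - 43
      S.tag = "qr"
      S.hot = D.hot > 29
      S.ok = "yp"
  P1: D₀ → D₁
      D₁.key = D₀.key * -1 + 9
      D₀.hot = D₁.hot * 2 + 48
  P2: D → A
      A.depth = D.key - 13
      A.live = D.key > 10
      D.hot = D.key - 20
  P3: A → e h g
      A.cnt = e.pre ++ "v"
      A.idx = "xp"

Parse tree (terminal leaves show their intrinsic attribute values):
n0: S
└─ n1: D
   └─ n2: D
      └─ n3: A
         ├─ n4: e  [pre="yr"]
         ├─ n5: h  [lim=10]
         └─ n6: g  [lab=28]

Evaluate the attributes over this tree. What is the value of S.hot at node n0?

1. n1.key = -2  [-2]
2. n2.key = 11  [D₀.key * -1 + 9]
3. n3.depth = -2  [D.key - 13]
4. n3.live = true  [D.key > 10]
5. n4.pre = "yr"  [terminal]
6. n5.lim = 10  [terminal]
7. n6.lab = 28  [terminal]
8. n3.cnt = "yrv"  [e.pre ++ "v"]
9. n3.idx = "xp"  ["xp"]
10. n2.hot = -9  [D.key - 20]
11. n1.hot = 30  [D₁.hot * 2 + 48]
12. n0.live = 17  [D.hot * 2 - 43]
13. n0.tag = "qr"  ["qr"]
14. n0.hot = true  [D.hot > 29]
15. n0.ok = "yp"  ["yp"]

true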